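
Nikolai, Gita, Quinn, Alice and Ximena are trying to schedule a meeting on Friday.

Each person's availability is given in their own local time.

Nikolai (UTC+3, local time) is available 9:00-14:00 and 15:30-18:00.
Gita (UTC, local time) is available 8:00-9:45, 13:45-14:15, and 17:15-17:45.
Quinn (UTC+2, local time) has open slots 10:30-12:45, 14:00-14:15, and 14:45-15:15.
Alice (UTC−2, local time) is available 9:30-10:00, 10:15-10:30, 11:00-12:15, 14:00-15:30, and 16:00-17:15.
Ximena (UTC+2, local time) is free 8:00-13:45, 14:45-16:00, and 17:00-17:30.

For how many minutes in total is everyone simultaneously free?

0 minutes

Nikolai → UTC: 06:00–11:00, 12:30–15:00.
Gita → UTC: 08:00–09:45, 13:45–14:15, 17:15–17:45.
Quinn → UTC: 08:30–10:45, 12:00–12:15, 12:45–13:15.
Alice → UTC: 11:30–12:00, 12:15–12:30, 13:00–14:15, 16:00–17:30, 18:00–19:15.
Ximena → UTC: 06:00–11:45, 12:45–14:00, 15:00–15:30.
Nikolai ∩ Gita: 08:00–09:45, 13:45–14:15.
Nikolai ∩ Gita ∩ Quinn: 08:30–09:45.
Nikolai ∩ Gita ∩ Quinn ∩ Alice: (none).
Nikolai ∩ Gita ∩ Quinn ∩ Alice ∩ Ximena: (none).
Total common minutes: 0.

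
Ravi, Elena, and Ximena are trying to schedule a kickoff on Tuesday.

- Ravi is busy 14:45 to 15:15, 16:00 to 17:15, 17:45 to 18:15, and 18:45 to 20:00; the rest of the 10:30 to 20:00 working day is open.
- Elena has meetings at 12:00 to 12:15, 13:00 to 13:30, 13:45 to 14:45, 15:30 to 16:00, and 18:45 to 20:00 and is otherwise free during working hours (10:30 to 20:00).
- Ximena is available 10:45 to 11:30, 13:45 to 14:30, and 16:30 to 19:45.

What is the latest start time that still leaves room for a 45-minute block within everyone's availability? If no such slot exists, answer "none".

10:45

Ravi free within 10:30–20:00: 10:30–14:45, 15:15–16:00, 17:15–17:45, 18:15–18:45.
Elena free within 10:30–20:00: 10:30–12:00, 12:15–13:00, 13:30–13:45, 14:45–15:30, 16:00–18:45.
Ravi ∩ Elena: 10:30–12:00, 12:15–13:00, 13:30–13:45, 15:15–15:30, 17:15–17:45, 18:15–18:45.
Ravi ∩ Elena ∩ Ximena: 10:45–11:30, 17:15–17:45, 18:15–18:45.
Windows ≥ 45 min: 10:45–11:30.
Latest start in the last window 10:45–11:30 is 11:30 − 45 min = 10:45.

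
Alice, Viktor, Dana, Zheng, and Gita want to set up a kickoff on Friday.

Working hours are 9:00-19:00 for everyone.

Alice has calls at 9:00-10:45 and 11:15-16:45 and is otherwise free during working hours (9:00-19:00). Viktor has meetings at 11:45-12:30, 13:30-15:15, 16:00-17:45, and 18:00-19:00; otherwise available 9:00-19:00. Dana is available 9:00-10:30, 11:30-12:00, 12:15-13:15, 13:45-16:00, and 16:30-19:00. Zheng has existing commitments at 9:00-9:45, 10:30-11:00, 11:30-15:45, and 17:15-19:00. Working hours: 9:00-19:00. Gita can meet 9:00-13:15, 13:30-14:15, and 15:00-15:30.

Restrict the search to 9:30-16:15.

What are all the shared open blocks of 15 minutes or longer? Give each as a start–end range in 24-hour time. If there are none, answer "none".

none

Alice free within 09:00–19:00: 10:45–11:15, 16:45–19:00.
Viktor free within 09:00–19:00: 09:00–11:45, 12:30–13:30, 15:15–16:00, 17:45–18:00.
Zheng free within 09:00–19:00: 09:45–10:30, 11:00–11:30, 15:45–17:15.
Alice ∩ Viktor: 10:45–11:15, 17:45–18:00.
Alice ∩ Viktor ∩ Dana: 17:45–18:00.
Alice ∩ Viktor ∩ Dana ∩ Zheng: (none).
Alice ∩ Viktor ∩ Dana ∩ Zheng ∩ Gita: (none).
Restricted to 09:30–16:15: (none).
Windows ≥ 15 min: (none).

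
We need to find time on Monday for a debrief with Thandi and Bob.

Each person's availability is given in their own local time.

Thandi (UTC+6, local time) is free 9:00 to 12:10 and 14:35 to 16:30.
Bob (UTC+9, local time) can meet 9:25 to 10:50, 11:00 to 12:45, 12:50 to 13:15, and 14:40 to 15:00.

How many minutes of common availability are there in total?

90 minutes

Thandi → UTC: 03:00–06:10, 08:35–10:30.
Bob → UTC: 00:25–01:50, 02:00–03:45, 03:50–04:15, 05:40–06:00.
Thandi ∩ Bob: 03:00–03:45, 03:50–04:15, 05:40–06:00.
Total common minutes: 45 + 25 + 20 = 90.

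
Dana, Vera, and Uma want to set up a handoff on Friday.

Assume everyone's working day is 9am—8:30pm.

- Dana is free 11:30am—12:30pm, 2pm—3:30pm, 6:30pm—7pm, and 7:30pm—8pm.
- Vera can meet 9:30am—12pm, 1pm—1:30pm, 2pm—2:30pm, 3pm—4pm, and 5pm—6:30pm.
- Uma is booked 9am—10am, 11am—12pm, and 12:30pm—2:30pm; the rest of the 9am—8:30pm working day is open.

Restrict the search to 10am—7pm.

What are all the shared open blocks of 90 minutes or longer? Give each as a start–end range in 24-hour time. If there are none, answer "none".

Uma free within 09:00–20:30: 10:00–11:00, 12:00–12:30, 14:30–20:30.
Dana ∩ Vera: 11:30–12:00, 14:00–14:30, 15:00–15:30.
Dana ∩ Vera ∩ Uma: 15:00–15:30.
Restricted to 10:00–19:00: 15:00–15:30.
Windows ≥ 90 min: (none).

none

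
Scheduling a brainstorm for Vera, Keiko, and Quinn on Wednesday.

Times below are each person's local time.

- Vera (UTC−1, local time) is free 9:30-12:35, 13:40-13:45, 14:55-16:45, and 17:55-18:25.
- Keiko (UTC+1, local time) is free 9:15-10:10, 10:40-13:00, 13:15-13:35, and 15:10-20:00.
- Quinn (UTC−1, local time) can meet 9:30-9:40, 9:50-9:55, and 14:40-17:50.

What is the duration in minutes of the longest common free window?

110 minutes

Vera → UTC: 10:30–13:35, 14:40–14:45, 15:55–17:45, 18:55–19:25.
Keiko → UTC: 08:15–09:10, 09:40–12:00, 12:15–12:35, 14:10–19:00.
Quinn → UTC: 10:30–10:40, 10:50–10:55, 15:40–18:50.
Vera ∩ Keiko: 10:30–12:00, 12:15–12:35, 14:40–14:45, 15:55–17:45, 18:55–19:00.
Vera ∩ Keiko ∩ Quinn: 10:30–10:40, 10:50–10:55, 15:55–17:45.
Common window lengths: 10, 5, 110 min; longest is 110.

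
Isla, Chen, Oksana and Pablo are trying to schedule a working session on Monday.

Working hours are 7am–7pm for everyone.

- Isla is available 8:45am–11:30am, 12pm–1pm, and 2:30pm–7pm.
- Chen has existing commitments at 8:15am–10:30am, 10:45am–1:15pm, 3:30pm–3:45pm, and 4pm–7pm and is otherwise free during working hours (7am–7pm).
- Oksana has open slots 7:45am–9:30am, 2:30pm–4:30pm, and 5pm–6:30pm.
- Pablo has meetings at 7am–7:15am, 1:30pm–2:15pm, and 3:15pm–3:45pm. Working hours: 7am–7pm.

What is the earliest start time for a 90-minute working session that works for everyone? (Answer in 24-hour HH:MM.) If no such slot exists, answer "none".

Chen free within 07:00–19:00: 07:00–08:15, 10:30–10:45, 13:15–15:30, 15:45–16:00.
Pablo free within 07:00–19:00: 07:15–13:30, 14:15–15:15, 15:45–19:00.
Isla ∩ Chen: 10:30–10:45, 14:30–15:30, 15:45–16:00.
Isla ∩ Chen ∩ Oksana: 14:30–15:30, 15:45–16:00.
Isla ∩ Chen ∩ Oksana ∩ Pablo: 14:30–15:15, 15:45–16:00.
Windows ≥ 90 min: (none).

none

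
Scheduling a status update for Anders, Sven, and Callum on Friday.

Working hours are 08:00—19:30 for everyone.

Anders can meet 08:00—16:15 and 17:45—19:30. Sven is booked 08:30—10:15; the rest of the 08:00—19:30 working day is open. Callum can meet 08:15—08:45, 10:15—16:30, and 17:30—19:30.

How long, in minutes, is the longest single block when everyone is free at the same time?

Sven free within 08:00–19:30: 08:00–08:30, 10:15–19:30.
Anders ∩ Sven: 08:00–08:30, 10:15–16:15, 17:45–19:30.
Anders ∩ Sven ∩ Callum: 08:15–08:30, 10:15–16:15, 17:45–19:30.
Common window lengths: 15, 360, 105 min; longest is 360.

360 minutes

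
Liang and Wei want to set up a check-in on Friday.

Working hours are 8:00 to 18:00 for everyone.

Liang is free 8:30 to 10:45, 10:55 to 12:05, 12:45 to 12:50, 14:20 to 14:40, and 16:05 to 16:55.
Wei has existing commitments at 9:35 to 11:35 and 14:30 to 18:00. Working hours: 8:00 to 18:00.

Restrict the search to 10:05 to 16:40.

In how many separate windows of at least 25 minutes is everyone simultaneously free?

1

Wei free within 08:00–18:00: 08:00–09:35, 11:35–14:30.
Liang ∩ Wei: 08:30–09:35, 11:35–12:05, 12:45–12:50, 14:20–14:30.
Restricted to 10:05–16:40: 11:35–12:05, 12:45–12:50, 14:20–14:30.
Windows ≥ 25 min: 11:35–12:05.
That's 1 window.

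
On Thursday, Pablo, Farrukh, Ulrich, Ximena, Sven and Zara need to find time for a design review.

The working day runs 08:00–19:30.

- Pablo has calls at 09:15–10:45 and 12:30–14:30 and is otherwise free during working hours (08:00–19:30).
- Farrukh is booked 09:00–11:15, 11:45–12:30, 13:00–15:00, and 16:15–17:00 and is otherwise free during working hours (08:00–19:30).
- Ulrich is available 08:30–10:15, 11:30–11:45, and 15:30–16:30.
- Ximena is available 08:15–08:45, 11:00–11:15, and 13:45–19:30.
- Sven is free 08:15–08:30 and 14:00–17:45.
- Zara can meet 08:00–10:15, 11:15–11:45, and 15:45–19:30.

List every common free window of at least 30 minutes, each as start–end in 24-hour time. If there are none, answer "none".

Pablo free within 08:00–19:30: 08:00–09:15, 10:45–12:30, 14:30–19:30.
Farrukh free within 08:00–19:30: 08:00–09:00, 11:15–11:45, 12:30–13:00, 15:00–16:15, 17:00–19:30.
Pablo ∩ Farrukh: 08:00–09:00, 11:15–11:45, 15:00–16:15, 17:00–19:30.
Pablo ∩ Farrukh ∩ Ulrich: 08:30–09:00, 11:30–11:45, 15:30–16:15.
Pablo ∩ Farrukh ∩ Ulrich ∩ Ximena: 08:30–08:45, 15:30–16:15.
Pablo ∩ Farrukh ∩ Ulrich ∩ Ximena ∩ Sven: 15:30–16:15.
Pablo ∩ Farrukh ∩ Ulrich ∩ Ximena ∩ Sven ∩ Zara: 15:45–16:15.
Windows ≥ 30 min: 15:45–16:15.

15:45–16:15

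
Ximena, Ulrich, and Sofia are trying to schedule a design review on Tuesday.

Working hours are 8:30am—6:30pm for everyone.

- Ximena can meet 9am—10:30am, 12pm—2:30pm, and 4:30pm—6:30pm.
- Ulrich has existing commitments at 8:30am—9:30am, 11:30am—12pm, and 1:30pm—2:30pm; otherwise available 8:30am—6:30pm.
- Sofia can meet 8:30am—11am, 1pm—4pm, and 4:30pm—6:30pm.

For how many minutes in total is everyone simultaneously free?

Ulrich free within 08:30–18:30: 09:30–11:30, 12:00–13:30, 14:30–18:30.
Ximena ∩ Ulrich: 09:30–10:30, 12:00–13:30, 16:30–18:30.
Ximena ∩ Ulrich ∩ Sofia: 09:30–10:30, 13:00–13:30, 16:30–18:30.
Total common minutes: 60 + 30 + 120 = 210.

210 minutes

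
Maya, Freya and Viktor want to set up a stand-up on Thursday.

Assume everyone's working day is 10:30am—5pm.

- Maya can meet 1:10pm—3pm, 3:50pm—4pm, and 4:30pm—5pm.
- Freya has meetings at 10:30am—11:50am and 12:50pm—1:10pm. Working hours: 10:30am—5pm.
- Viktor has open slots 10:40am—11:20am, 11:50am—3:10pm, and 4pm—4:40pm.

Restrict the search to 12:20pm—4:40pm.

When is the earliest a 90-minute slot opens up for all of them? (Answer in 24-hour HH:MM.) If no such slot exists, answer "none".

Freya free within 10:30–17:00: 11:50–12:50, 13:10–17:00.
Maya ∩ Freya: 13:10–15:00, 15:50–16:00, 16:30–17:00.
Maya ∩ Freya ∩ Viktor: 13:10–15:00, 16:30–16:40.
Restricted to 12:20–16:40: 13:10–15:00, 16:30–16:40.
Windows ≥ 90 min: 13:10–15:00.
Earliest such window starts at 13:10.

13:10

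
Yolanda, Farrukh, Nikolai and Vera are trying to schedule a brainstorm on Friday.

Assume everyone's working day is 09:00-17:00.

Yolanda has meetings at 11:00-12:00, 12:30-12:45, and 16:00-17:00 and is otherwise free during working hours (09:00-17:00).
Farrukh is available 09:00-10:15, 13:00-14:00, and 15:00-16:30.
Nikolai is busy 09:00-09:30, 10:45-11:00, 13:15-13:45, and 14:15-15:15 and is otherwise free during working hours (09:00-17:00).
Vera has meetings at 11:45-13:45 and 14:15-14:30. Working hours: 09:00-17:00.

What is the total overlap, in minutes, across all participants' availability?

Yolanda free within 09:00–17:00: 09:00–11:00, 12:00–12:30, 12:45–16:00.
Nikolai free within 09:00–17:00: 09:30–10:45, 11:00–13:15, 13:45–14:15, 15:15–17:00.
Vera free within 09:00–17:00: 09:00–11:45, 13:45–14:15, 14:30–17:00.
Yolanda ∩ Farrukh: 09:00–10:15, 13:00–14:00, 15:00–16:00.
Yolanda ∩ Farrukh ∩ Nikolai: 09:30–10:15, 13:00–13:15, 13:45–14:00, 15:15–16:00.
Yolanda ∩ Farrukh ∩ Nikolai ∩ Vera: 09:30–10:15, 13:45–14:00, 15:15–16:00.
Total common minutes: 45 + 15 + 45 = 105.

105 minutes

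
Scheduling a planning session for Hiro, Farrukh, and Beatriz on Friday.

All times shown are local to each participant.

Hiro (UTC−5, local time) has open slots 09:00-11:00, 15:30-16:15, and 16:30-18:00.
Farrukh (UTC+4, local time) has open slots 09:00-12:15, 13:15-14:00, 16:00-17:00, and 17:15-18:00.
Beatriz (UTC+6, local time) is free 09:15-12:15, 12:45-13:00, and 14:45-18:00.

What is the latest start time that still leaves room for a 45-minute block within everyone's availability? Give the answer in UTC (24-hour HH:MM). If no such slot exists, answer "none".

none

Hiro → UTC: 14:00–16:00, 20:30–21:15, 21:30–23:00.
Farrukh → UTC: 05:00–08:15, 09:15–10:00, 12:00–13:00, 13:15–14:00.
Beatriz → UTC: 03:15–06:15, 06:45–07:00, 08:45–12:00.
Hiro ∩ Farrukh: (none).
Hiro ∩ Farrukh ∩ Beatriz: (none).
Windows ≥ 45 min: (none).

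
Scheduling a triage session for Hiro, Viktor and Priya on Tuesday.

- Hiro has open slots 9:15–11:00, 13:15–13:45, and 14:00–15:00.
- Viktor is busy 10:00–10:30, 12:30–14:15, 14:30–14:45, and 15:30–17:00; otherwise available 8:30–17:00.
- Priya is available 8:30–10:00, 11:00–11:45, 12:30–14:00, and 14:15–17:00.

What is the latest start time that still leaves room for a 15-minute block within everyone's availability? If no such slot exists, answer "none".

14:45

Viktor free within 08:30–17:00: 08:30–10:00, 10:30–12:30, 14:15–14:30, 14:45–15:30.
Hiro ∩ Viktor: 09:15–10:00, 10:30–11:00, 14:15–14:30, 14:45–15:00.
Hiro ∩ Viktor ∩ Priya: 09:15–10:00, 14:15–14:30, 14:45–15:00.
Windows ≥ 15 min: 09:15–10:00, 14:15–14:30, 14:45–15:00.
Latest start in the last window 14:45–15:00 is 15:00 − 15 min = 14:45.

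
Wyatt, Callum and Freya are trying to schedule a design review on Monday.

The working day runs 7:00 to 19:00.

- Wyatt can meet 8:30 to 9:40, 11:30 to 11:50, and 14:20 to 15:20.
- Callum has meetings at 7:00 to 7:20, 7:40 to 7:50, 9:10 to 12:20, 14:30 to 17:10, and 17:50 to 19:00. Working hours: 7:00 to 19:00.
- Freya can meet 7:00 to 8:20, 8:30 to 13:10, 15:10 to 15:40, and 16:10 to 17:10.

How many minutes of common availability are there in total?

Callum free within 07:00–19:00: 07:20–07:40, 07:50–09:10, 12:20–14:30, 17:10–17:50.
Wyatt ∩ Callum: 08:30–09:10, 14:20–14:30.
Wyatt ∩ Callum ∩ Freya: 08:30–09:10.
Total common minutes: 40.

40 minutes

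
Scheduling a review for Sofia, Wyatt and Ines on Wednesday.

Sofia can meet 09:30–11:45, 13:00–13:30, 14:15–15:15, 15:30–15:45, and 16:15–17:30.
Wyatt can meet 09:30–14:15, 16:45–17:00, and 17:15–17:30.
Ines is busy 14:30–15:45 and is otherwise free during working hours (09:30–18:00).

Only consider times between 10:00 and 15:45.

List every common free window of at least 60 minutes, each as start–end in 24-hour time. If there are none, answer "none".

Ines free within 09:30–18:00: 09:30–14:30, 15:45–18:00.
Sofia ∩ Wyatt: 09:30–11:45, 13:00–13:30, 16:45–17:00, 17:15–17:30.
Sofia ∩ Wyatt ∩ Ines: 09:30–11:45, 13:00–13:30, 16:45–17:00, 17:15–17:30.
Restricted to 10:00–15:45: 10:00–11:45, 13:00–13:30.
Windows ≥ 60 min: 10:00–11:45.

10:00–11:45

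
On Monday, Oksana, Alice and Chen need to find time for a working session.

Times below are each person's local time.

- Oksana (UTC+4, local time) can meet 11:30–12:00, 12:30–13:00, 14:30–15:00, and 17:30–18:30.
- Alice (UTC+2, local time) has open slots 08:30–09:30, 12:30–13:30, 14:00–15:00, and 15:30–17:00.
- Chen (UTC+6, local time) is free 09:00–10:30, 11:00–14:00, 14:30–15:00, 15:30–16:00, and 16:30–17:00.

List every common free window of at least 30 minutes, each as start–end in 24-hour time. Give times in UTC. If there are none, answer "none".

10:30–11:00

Oksana → UTC: 07:30–08:00, 08:30–09:00, 10:30–11:00, 13:30–14:30.
Alice → UTC: 06:30–07:30, 10:30–11:30, 12:00–13:00, 13:30–15:00.
Chen → UTC: 03:00–04:30, 05:00–08:00, 08:30–09:00, 09:30–10:00, 10:30–11:00.
Oksana ∩ Alice: 10:30–11:00, 13:30–14:30.
Oksana ∩ Alice ∩ Chen: 10:30–11:00.
Windows ≥ 30 min: 10:30–11:00.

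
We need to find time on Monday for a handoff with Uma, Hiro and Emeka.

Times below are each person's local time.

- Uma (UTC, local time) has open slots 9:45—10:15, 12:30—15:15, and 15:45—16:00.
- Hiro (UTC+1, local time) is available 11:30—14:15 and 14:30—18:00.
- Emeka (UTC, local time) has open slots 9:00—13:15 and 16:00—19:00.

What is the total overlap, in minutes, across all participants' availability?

Uma → UTC: 09:45–10:15, 12:30–15:15, 15:45–16:00.
Hiro → UTC: 10:30–13:15, 13:30–17:00.
Emeka → UTC: 09:00–13:15, 16:00–19:00.
Uma ∩ Hiro: 12:30–13:15, 13:30–15:15, 15:45–16:00.
Uma ∩ Hiro ∩ Emeka: 12:30–13:15.
Total common minutes: 45.

45 minutes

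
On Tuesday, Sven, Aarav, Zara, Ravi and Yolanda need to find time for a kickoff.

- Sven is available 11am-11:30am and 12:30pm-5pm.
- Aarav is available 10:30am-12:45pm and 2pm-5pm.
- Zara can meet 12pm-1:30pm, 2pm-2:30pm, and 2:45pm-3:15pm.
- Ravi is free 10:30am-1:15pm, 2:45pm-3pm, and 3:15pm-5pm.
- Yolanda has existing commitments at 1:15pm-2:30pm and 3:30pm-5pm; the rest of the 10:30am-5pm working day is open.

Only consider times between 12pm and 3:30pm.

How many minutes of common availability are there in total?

Yolanda free within 10:30–17:00: 10:30–13:15, 14:30–15:30.
Sven ∩ Aarav: 11:00–11:30, 12:30–12:45, 14:00–17:00.
Sven ∩ Aarav ∩ Zara: 12:30–12:45, 14:00–14:30, 14:45–15:15.
Sven ∩ Aarav ∩ Zara ∩ Ravi: 12:30–12:45, 14:45–15:00.
Sven ∩ Aarav ∩ Zara ∩ Ravi ∩ Yolanda: 12:30–12:45, 14:45–15:00.
Restricted to 12:00–15:30: 12:30–12:45, 14:45–15:00.
Total common minutes: 15 + 15 = 30.

30 minutes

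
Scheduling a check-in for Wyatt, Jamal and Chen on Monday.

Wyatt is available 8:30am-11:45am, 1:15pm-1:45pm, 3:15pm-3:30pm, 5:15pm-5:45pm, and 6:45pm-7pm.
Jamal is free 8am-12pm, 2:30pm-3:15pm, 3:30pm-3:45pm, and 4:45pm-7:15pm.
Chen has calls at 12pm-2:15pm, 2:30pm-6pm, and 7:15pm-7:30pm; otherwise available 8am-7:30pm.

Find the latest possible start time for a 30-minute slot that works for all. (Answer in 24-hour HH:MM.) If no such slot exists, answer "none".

11:15

Chen free within 08:00–19:30: 08:00–12:00, 14:15–14:30, 18:00–19:15.
Wyatt ∩ Jamal: 08:30–11:45, 17:15–17:45, 18:45–19:00.
Wyatt ∩ Jamal ∩ Chen: 08:30–11:45, 18:45–19:00.
Windows ≥ 30 min: 08:30–11:45.
Latest start in the last window 08:30–11:45 is 11:45 − 30 min = 11:15.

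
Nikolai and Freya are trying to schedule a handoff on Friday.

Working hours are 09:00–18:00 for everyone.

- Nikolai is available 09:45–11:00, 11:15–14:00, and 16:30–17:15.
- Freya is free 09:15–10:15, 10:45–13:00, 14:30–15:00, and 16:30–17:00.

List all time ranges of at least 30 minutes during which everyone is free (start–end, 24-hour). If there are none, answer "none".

Nikolai ∩ Freya: 09:45–10:15, 10:45–11:00, 11:15–13:00, 16:30–17:00.
Windows ≥ 30 min: 09:45–10:15, 11:15–13:00, 16:30–17:00.

09:45–10:15, 11:15–13:00, 16:30–17:00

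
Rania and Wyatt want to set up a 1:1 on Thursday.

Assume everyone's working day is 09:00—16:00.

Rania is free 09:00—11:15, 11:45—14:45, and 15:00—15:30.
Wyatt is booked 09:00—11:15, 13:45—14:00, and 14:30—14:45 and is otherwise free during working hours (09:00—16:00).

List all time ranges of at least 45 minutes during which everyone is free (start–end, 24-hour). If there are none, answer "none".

Wyatt free within 09:00–16:00: 11:15–13:45, 14:00–14:30, 14:45–16:00.
Rania ∩ Wyatt: 11:45–13:45, 14:00–14:30, 15:00–15:30.
Windows ≥ 45 min: 11:45–13:45.

11:45–13:45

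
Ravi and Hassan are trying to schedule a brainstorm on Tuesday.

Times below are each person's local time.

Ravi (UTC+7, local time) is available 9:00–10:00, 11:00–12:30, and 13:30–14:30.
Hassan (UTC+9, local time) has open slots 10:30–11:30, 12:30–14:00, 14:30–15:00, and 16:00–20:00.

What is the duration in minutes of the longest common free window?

60 minutes

Ravi → UTC: 02:00–03:00, 04:00–05:30, 06:30–07:30.
Hassan → UTC: 01:30–02:30, 03:30–05:00, 05:30–06:00, 07:00–11:00.
Ravi ∩ Hassan: 02:00–02:30, 04:00–05:00, 07:00–07:30.
Common window lengths: 30, 60, 30 min; longest is 60.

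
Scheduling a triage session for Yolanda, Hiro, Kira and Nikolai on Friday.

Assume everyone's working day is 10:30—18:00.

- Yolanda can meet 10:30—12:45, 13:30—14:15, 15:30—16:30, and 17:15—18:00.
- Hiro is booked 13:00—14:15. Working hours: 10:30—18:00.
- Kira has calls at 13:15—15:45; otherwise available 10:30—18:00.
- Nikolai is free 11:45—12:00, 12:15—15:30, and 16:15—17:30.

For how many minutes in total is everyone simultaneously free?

Hiro free within 10:30–18:00: 10:30–13:00, 14:15–18:00.
Kira free within 10:30–18:00: 10:30–13:15, 15:45–18:00.
Yolanda ∩ Hiro: 10:30–12:45, 15:30–16:30, 17:15–18:00.
Yolanda ∩ Hiro ∩ Kira: 10:30–12:45, 15:45–16:30, 17:15–18:00.
Yolanda ∩ Hiro ∩ Kira ∩ Nikolai: 11:45–12:00, 12:15–12:45, 16:15–16:30, 17:15–17:30.
Total common minutes: 15 + 30 + 15 + 15 = 75.

75 minutes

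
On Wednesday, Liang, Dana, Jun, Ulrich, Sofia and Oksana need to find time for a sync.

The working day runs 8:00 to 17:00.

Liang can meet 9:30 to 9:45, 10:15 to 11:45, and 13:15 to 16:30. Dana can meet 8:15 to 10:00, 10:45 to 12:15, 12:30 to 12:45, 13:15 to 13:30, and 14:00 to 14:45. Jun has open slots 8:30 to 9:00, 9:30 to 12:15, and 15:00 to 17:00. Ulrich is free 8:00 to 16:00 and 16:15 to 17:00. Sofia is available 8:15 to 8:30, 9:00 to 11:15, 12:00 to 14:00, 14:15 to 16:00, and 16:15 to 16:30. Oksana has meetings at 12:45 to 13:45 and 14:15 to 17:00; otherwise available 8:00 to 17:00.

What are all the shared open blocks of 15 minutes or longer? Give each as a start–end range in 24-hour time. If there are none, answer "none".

09:30–09:45, 10:45–11:15

Oksana free within 08:00–17:00: 08:00–12:45, 13:45–14:15.
Liang ∩ Dana: 09:30–09:45, 10:45–11:45, 13:15–13:30, 14:00–14:45.
Liang ∩ Dana ∩ Jun: 09:30–09:45, 10:45–11:45.
Liang ∩ Dana ∩ Jun ∩ Ulrich: 09:30–09:45, 10:45–11:45.
Liang ∩ Dana ∩ Jun ∩ Ulrich ∩ Sofia: 09:30–09:45, 10:45–11:15.
Liang ∩ Dana ∩ Jun ∩ Ulrich ∩ Sofia ∩ Oksana: 09:30–09:45, 10:45–11:15.
Windows ≥ 15 min: 09:30–09:45, 10:45–11:15.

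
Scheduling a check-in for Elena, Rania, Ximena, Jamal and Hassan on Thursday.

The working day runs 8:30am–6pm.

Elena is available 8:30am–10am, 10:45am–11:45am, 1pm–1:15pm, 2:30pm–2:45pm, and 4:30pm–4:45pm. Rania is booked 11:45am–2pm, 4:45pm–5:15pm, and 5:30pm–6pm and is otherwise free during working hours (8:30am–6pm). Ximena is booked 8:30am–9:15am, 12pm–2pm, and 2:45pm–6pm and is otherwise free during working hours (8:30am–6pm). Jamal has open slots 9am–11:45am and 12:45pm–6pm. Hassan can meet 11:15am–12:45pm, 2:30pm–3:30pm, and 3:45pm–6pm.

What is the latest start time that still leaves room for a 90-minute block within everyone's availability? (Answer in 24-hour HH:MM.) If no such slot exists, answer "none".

none

Rania free within 08:30–18:00: 08:30–11:45, 14:00–16:45, 17:15–17:30.
Ximena free within 08:30–18:00: 09:15–12:00, 14:00–14:45.
Elena ∩ Rania: 08:30–10:00, 10:45–11:45, 14:30–14:45, 16:30–16:45.
Elena ∩ Rania ∩ Ximena: 09:15–10:00, 10:45–11:45, 14:30–14:45.
Elena ∩ Rania ∩ Ximena ∩ Jamal: 09:15–10:00, 10:45–11:45, 14:30–14:45.
Elena ∩ Rania ∩ Ximena ∩ Jamal ∩ Hassan: 11:15–11:45, 14:30–14:45.
Windows ≥ 90 min: (none).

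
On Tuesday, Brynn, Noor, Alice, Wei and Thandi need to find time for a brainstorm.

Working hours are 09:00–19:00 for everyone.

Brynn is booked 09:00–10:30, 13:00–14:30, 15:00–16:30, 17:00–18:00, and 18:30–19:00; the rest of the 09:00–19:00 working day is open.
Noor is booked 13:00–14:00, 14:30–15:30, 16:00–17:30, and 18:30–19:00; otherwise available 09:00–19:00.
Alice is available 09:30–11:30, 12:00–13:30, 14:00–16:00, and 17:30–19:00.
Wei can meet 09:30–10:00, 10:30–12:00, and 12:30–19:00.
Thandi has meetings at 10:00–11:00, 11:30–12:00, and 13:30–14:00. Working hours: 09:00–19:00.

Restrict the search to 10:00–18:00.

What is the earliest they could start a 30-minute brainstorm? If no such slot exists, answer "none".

11:00

Brynn free within 09:00–19:00: 10:30–13:00, 14:30–15:00, 16:30–17:00, 18:00–18:30.
Noor free within 09:00–19:00: 09:00–13:00, 14:00–14:30, 15:30–16:00, 17:30–18:30.
Thandi free within 09:00–19:00: 09:00–10:00, 11:00–11:30, 12:00–13:30, 14:00–19:00.
Brynn ∩ Noor: 10:30–13:00, 18:00–18:30.
Brynn ∩ Noor ∩ Alice: 10:30–11:30, 12:00–13:00, 18:00–18:30.
Brynn ∩ Noor ∩ Alice ∩ Wei: 10:30–11:30, 12:30–13:00, 18:00–18:30.
Brynn ∩ Noor ∩ Alice ∩ Wei ∩ Thandi: 11:00–11:30, 12:30–13:00, 18:00–18:30.
Restricted to 10:00–18:00: 11:00–11:30, 12:30–13:00.
Windows ≥ 30 min: 11:00–11:30, 12:30–13:00.
Earliest such window starts at 11:00.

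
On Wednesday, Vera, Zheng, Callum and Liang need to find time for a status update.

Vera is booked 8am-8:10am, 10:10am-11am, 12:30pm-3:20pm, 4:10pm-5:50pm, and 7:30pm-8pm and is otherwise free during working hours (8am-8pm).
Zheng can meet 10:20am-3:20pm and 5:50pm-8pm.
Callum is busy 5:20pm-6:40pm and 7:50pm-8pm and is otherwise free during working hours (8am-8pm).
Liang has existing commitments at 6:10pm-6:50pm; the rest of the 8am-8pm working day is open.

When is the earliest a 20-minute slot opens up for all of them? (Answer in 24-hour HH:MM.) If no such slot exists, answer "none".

Vera free within 08:00–20:00: 08:10–10:10, 11:00–12:30, 15:20–16:10, 17:50–19:30.
Callum free within 08:00–20:00: 08:00–17:20, 18:40–19:50.
Liang free within 08:00–20:00: 08:00–18:10, 18:50–20:00.
Vera ∩ Zheng: 11:00–12:30, 17:50–19:30.
Vera ∩ Zheng ∩ Callum: 11:00–12:30, 18:40–19:30.
Vera ∩ Zheng ∩ Callum ∩ Liang: 11:00–12:30, 18:50–19:30.
Windows ≥ 20 min: 11:00–12:30, 18:50–19:30.
Earliest such window starts at 11:00.

11:00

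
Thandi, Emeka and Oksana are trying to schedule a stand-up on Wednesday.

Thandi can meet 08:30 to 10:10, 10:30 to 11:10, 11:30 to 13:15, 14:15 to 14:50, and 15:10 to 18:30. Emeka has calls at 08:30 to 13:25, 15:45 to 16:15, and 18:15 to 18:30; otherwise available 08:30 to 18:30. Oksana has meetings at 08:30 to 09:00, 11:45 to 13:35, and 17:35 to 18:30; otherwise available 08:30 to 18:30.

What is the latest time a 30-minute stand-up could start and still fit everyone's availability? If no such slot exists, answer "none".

17:05

Emeka free within 08:30–18:30: 13:25–15:45, 16:15–18:15.
Oksana free within 08:30–18:30: 09:00–11:45, 13:35–17:35.
Thandi ∩ Emeka: 14:15–14:50, 15:10–15:45, 16:15–18:15.
Thandi ∩ Emeka ∩ Oksana: 14:15–14:50, 15:10–15:45, 16:15–17:35.
Windows ≥ 30 min: 14:15–14:50, 15:10–15:45, 16:15–17:35.
Latest start in the last window 16:15–17:35 is 17:35 − 30 min = 17:05.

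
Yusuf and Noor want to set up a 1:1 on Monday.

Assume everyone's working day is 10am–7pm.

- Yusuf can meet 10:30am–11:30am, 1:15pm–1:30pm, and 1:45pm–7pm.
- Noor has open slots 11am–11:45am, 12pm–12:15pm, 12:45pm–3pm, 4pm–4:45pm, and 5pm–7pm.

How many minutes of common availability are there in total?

Yusuf ∩ Noor: 11:00–11:30, 13:15–13:30, 13:45–15:00, 16:00–16:45, 17:00–19:00.
Total common minutes: 30 + 15 + 75 + 45 + 120 = 285.

285 minutes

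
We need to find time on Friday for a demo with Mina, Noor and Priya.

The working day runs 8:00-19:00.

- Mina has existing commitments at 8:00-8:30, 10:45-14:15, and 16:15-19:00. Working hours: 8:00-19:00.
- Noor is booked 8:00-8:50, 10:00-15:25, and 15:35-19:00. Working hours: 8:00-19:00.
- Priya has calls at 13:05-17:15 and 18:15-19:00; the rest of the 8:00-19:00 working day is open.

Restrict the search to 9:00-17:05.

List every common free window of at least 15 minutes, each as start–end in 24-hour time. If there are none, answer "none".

09:00–10:00

Mina free within 08:00–19:00: 08:30–10:45, 14:15–16:15.
Noor free within 08:00–19:00: 08:50–10:00, 15:25–15:35.
Priya free within 08:00–19:00: 08:00–13:05, 17:15–18:15.
Mina ∩ Noor: 08:50–10:00, 15:25–15:35.
Mina ∩ Noor ∩ Priya: 08:50–10:00.
Restricted to 09:00–17:05: 09:00–10:00.
Windows ≥ 15 min: 09:00–10:00.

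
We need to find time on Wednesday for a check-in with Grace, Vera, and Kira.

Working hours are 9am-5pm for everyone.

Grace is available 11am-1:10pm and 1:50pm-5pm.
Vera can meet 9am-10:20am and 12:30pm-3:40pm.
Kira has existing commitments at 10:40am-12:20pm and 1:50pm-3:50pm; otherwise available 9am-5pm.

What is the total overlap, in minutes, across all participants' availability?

Kira free within 09:00–17:00: 09:00–10:40, 12:20–13:50, 15:50–17:00.
Grace ∩ Vera: 12:30–13:10, 13:50–15:40.
Grace ∩ Vera ∩ Kira: 12:30–13:10.
Total common minutes: 40.

40 minutes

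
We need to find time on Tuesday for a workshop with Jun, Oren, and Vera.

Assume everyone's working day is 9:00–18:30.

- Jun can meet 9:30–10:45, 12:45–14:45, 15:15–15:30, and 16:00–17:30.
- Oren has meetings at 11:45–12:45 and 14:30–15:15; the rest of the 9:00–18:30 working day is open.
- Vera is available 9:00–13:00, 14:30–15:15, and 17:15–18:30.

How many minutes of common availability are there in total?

105 minutes

Oren free within 09:00–18:30: 09:00–11:45, 12:45–14:30, 15:15–18:30.
Jun ∩ Oren: 09:30–10:45, 12:45–14:30, 15:15–15:30, 16:00–17:30.
Jun ∩ Oren ∩ Vera: 09:30–10:45, 12:45–13:00, 17:15–17:30.
Total common minutes: 75 + 15 + 15 = 105.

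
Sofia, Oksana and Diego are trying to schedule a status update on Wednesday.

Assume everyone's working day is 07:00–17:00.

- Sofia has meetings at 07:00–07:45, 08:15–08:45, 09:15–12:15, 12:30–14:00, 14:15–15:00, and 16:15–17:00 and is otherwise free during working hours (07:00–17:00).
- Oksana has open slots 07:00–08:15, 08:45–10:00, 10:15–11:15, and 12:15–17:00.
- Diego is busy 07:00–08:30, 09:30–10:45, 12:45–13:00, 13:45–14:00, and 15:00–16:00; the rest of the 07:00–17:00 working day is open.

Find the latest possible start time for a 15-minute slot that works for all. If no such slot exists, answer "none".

16:00

Sofia free within 07:00–17:00: 07:45–08:15, 08:45–09:15, 12:15–12:30, 14:00–14:15, 15:00–16:15.
Diego free within 07:00–17:00: 08:30–09:30, 10:45–12:45, 13:00–13:45, 14:00–15:00, 16:00–17:00.
Sofia ∩ Oksana: 07:45–08:15, 08:45–09:15, 12:15–12:30, 14:00–14:15, 15:00–16:15.
Sofia ∩ Oksana ∩ Diego: 08:45–09:15, 12:15–12:30, 14:00–14:15, 16:00–16:15.
Windows ≥ 15 min: 08:45–09:15, 12:15–12:30, 14:00–14:15, 16:00–16:15.
Latest start in the last window 16:00–16:15 is 16:15 − 15 min = 16:00.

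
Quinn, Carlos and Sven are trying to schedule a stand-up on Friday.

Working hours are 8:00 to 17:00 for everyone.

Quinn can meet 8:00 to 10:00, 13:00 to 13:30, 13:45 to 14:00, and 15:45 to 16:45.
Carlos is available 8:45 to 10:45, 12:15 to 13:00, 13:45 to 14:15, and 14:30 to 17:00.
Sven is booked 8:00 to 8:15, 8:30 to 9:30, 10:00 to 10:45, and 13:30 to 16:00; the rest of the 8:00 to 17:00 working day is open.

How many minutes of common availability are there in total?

Sven free within 08:00–17:00: 08:15–08:30, 09:30–10:00, 10:45–13:30, 16:00–17:00.
Quinn ∩ Carlos: 08:45–10:00, 13:45–14:00, 15:45–16:45.
Quinn ∩ Carlos ∩ Sven: 09:30–10:00, 16:00–16:45.
Total common minutes: 30 + 45 = 75.

75 minutes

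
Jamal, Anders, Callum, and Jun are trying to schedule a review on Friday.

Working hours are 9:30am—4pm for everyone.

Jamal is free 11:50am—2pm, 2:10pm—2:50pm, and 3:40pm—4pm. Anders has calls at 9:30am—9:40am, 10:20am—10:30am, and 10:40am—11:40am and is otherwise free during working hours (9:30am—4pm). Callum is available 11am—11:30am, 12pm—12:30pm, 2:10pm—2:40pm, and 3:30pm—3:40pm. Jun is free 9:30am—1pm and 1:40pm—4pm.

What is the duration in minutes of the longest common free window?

Anders free within 09:30–16:00: 09:40–10:20, 10:30–10:40, 11:40–16:00.
Jamal ∩ Anders: 11:50–14:00, 14:10–14:50, 15:40–16:00.
Jamal ∩ Anders ∩ Callum: 12:00–12:30, 14:10–14:40.
Jamal ∩ Anders ∩ Callum ∩ Jun: 12:00–12:30, 14:10–14:40.
Common window lengths: 30, 30 min; longest is 30.

30 minutes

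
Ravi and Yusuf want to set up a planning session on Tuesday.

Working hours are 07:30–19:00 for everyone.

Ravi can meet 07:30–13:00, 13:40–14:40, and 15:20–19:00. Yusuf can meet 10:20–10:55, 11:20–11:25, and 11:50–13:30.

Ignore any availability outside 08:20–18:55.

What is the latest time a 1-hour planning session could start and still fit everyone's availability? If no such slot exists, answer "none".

Ravi ∩ Yusuf: 10:20–10:55, 11:20–11:25, 11:50–13:00.
Restricted to 08:20–18:55: 10:20–10:55, 11:20–11:25, 11:50–13:00.
Windows ≥ 60 min: 11:50–13:00.
Latest start in the last window 11:50–13:00 is 13:00 − 60 min = 12:00.

12:00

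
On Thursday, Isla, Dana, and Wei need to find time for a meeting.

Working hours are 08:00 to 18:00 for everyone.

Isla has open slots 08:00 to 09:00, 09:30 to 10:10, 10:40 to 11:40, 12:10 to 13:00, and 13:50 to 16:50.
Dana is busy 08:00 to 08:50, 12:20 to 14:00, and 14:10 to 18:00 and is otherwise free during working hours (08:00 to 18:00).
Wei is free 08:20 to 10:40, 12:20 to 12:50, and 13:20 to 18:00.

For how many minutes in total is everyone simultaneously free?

60 minutes

Dana free within 08:00–18:00: 08:50–12:20, 14:00–14:10.
Isla ∩ Dana: 08:50–09:00, 09:30–10:10, 10:40–11:40, 12:10–12:20, 14:00–14:10.
Isla ∩ Dana ∩ Wei: 08:50–09:00, 09:30–10:10, 14:00–14:10.
Total common minutes: 10 + 40 + 10 = 60.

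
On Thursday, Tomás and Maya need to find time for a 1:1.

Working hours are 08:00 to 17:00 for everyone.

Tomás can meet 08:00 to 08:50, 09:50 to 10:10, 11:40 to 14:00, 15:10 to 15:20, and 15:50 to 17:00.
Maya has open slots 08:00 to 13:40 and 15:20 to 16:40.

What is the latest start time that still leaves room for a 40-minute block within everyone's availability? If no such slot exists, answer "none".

16:00

Tomás ∩ Maya: 08:00–08:50, 09:50–10:10, 11:40–13:40, 15:50–16:40.
Windows ≥ 40 min: 08:00–08:50, 11:40–13:40, 15:50–16:40.
Latest start in the last window 15:50–16:40 is 16:40 − 40 min = 16:00.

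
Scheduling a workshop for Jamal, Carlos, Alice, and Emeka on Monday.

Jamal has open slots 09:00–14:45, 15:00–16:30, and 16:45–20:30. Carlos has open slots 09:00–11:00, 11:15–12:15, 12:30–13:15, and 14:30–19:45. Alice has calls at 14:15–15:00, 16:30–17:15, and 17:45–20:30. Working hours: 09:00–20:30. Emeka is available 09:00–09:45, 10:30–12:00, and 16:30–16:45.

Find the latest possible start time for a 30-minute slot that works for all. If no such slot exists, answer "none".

11:30

Alice free within 09:00–20:30: 09:00–14:15, 15:00–16:30, 17:15–17:45.
Jamal ∩ Carlos: 09:00–11:00, 11:15–12:15, 12:30–13:15, 14:30–14:45, 15:00–16:30, 16:45–19:45.
Jamal ∩ Carlos ∩ Alice: 09:00–11:00, 11:15–12:15, 12:30–13:15, 15:00–16:30, 17:15–17:45.
Jamal ∩ Carlos ∩ Alice ∩ Emeka: 09:00–09:45, 10:30–11:00, 11:15–12:00.
Windows ≥ 30 min: 09:00–09:45, 10:30–11:00, 11:15–12:00.
Latest start in the last window 11:15–12:00 is 12:00 − 30 min = 11:30.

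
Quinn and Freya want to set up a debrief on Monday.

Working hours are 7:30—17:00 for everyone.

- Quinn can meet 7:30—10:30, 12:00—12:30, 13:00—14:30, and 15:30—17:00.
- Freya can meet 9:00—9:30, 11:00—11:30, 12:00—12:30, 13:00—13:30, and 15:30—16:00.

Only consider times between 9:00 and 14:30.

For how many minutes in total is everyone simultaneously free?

90 minutes

Quinn ∩ Freya: 09:00–09:30, 12:00–12:30, 13:00–13:30, 15:30–16:00.
Restricted to 09:00–14:30: 09:00–09:30, 12:00–12:30, 13:00–13:30.
Total common minutes: 30 + 30 + 30 = 90.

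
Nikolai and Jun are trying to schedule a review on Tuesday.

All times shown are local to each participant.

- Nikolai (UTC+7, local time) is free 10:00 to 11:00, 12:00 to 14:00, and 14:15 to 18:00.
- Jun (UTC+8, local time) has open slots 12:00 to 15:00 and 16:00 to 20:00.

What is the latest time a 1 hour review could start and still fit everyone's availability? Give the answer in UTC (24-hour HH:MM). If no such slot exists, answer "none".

Nikolai → UTC: 03:00–04:00, 05:00–07:00, 07:15–11:00.
Jun → UTC: 04:00–07:00, 08:00–12:00.
Nikolai ∩ Jun: 05:00–07:00, 08:00–11:00.
Windows ≥ 60 min: 05:00–07:00, 08:00–11:00.
Latest start in the last window 08:00–11:00 is 11:00 − 60 min = 10:00.

10:00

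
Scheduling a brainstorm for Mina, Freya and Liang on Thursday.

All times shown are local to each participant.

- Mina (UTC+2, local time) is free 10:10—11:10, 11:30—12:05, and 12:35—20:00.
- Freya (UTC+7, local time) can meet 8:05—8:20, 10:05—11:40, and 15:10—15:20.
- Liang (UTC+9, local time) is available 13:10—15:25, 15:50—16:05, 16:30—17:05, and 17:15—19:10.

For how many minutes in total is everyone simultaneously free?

Mina → UTC: 08:10–09:10, 09:30–10:05, 10:35–18:00.
Freya → UTC: 01:05–01:20, 03:05–04:40, 08:10–08:20.
Liang → UTC: 04:10–06:25, 06:50–07:05, 07:30–08:05, 08:15–10:10.
Mina ∩ Freya: 08:10–08:20.
Mina ∩ Freya ∩ Liang: 08:15–08:20.
Total common minutes: 5.

5 minutes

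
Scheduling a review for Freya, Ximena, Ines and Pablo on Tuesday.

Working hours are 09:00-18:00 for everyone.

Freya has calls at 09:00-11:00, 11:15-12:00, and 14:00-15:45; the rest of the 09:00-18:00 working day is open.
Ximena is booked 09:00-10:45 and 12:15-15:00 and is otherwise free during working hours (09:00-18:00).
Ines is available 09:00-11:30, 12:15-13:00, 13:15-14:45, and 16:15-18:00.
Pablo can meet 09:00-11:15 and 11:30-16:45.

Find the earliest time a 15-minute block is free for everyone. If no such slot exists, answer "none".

11:00

Freya free within 09:00–18:00: 11:00–11:15, 12:00–14:00, 15:45–18:00.
Ximena free within 09:00–18:00: 10:45–12:15, 15:00–18:00.
Freya ∩ Ximena: 11:00–11:15, 12:00–12:15, 15:45–18:00.
Freya ∩ Ximena ∩ Ines: 11:00–11:15, 16:15–18:00.
Freya ∩ Ximena ∩ Ines ∩ Pablo: 11:00–11:15, 16:15–16:45.
Windows ≥ 15 min: 11:00–11:15, 16:15–16:45.
Earliest such window starts at 11:00.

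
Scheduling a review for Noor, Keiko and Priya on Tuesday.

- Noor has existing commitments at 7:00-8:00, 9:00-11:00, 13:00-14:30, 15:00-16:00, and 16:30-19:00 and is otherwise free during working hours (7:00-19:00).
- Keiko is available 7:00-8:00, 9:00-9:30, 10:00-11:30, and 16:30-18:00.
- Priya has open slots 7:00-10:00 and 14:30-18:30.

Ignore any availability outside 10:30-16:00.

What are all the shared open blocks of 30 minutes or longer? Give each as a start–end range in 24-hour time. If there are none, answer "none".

none

Noor free within 07:00–19:00: 08:00–09:00, 11:00–13:00, 14:30–15:00, 16:00–16:30.
Noor ∩ Keiko: 11:00–11:30.
Noor ∩ Keiko ∩ Priya: (none).
Restricted to 10:30–16:00: (none).
Windows ≥ 30 min: (none).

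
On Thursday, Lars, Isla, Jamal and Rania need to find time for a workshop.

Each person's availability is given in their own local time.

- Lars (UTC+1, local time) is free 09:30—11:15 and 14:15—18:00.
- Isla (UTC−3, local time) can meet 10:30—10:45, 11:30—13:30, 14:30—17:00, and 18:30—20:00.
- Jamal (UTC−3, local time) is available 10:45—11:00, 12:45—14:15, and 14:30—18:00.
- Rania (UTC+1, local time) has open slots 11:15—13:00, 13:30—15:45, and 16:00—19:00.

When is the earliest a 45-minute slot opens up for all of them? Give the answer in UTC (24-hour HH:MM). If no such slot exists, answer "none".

15:45

Lars → UTC: 08:30–10:15, 13:15–17:00.
Isla → UTC: 13:30–13:45, 14:30–16:30, 17:30–20:00, 21:30–23:00.
Jamal → UTC: 13:45–14:00, 15:45–17:15, 17:30–21:00.
Rania → UTC: 10:15–12:00, 12:30–14:45, 15:00–18:00.
Lars ∩ Isla: 13:30–13:45, 14:30–16:30.
Lars ∩ Isla ∩ Jamal: 15:45–16:30.
Lars ∩ Isla ∩ Jamal ∩ Rania: 15:45–16:30.
Windows ≥ 45 min: 15:45–16:30.
Earliest such window starts at 15:45.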